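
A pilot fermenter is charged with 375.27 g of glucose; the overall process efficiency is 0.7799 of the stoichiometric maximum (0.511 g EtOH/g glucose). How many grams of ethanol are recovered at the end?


Actual ethanol: m = 0.511 * 375.27 * 0.7799
m = 149.5559 g

149.5559 g


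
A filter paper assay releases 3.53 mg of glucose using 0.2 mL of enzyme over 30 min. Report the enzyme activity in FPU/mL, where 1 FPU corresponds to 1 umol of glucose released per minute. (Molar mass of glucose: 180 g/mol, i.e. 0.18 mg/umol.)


Activity = glucose_mg / (0.18 mg/umol * V_mL * t_min)
= 3.53 / (0.18 * 0.2 * 30)
= 3.2685 FPU/mL

3.2685 FPU/mL


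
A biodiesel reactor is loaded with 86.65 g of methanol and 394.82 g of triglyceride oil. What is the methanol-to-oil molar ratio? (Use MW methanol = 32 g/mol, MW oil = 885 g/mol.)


Molar ratio = n_MeOH / n_oil = (MeOH/32) / (oil/885) = (MeOH * 885) / (32 * oil)
= (86.65 * 885) / (32 * 394.82)
= 6.0696

6.0696


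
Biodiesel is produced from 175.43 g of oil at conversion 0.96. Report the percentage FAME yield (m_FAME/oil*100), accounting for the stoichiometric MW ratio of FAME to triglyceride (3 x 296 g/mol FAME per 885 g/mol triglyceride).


m_FAME = oil * conv * (3 * 296 / 885) = oil * conv * (888/885)
= 175.43 * 0.96 * 888 / 885
= 168.9837 g
Y = m_FAME / oil * 100 = conv * (888/885) * 100
= 0.96 * 888 / 885 * 100
= 96.33%

96.33%


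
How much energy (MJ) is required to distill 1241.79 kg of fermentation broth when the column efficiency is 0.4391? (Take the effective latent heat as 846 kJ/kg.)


E = m * 846 / (eta * 1000)
= 1241.79 * 846 / (0.4391 * 1000)
= 2392.5173 MJ

2392.5173 MJ


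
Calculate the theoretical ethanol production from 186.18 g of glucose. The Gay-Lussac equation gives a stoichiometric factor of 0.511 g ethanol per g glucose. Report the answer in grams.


Theoretical ethanol yield: m_EtOH = 0.511 * m_glucose
m_EtOH = 0.511 * 186.18 = 95.1380 g

95.1380 g


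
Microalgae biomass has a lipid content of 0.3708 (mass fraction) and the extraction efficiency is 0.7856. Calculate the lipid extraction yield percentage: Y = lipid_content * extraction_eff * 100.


Y = lipid_content * extraction_eff * 100
= 0.3708 * 0.7856 * 100
= 29.1300%

29.1300%


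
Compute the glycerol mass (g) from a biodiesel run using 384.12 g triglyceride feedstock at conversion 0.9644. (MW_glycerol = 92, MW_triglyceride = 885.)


glycerol = oil * conv * (92/885)
= 384.12 * 0.9644 * 92 / 885
= 38.5096 g

38.5096 g


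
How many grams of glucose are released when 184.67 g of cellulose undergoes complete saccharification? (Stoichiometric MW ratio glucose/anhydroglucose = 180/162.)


glucose = cellulose * 180/162
= 184.67 * 180/162
= 205.1889 g

205.1889 g


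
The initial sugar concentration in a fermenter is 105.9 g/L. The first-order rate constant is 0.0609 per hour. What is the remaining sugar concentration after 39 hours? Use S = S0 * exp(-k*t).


S = S0 * exp(-k * t)
S = 105.9 * exp(-0.0609 * 39)
S = 9.8492 g/L

9.8492 g/L


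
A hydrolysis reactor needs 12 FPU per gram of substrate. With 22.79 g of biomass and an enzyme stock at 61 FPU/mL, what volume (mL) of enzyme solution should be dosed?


V = dosage * m_sub / activity
V = 12 * 22.79 / 61
V = 4.4833 mL

4.4833 mL


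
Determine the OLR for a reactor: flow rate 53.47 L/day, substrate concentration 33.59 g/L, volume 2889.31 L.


OLR = Q * S / V
= 53.47 * 33.59 / 2889.31
= 0.6216 g/L/day

0.6216 g/L/day


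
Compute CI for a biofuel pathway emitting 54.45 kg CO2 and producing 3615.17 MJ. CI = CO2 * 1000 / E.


CI = CO2 * 1000 / E
= 54.45 * 1000 / 3615.17
= 15.0615 g CO2/MJ

15.0615 g CO2/MJ


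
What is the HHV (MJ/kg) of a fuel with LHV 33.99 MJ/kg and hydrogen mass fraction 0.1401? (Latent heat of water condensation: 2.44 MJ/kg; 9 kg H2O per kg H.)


HHV = LHV + H_frac * 9 * 2.44
= 33.99 + 0.1401 * 9 * 2.44
= 37.0666 MJ/kg

37.0666 MJ/kg


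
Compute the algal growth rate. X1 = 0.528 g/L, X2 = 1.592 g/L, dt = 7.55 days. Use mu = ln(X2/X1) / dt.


mu = ln(X2/X1) / dt
= ln(1.592/0.528) / 7.55
= 0.1462 per day

0.1462 per day


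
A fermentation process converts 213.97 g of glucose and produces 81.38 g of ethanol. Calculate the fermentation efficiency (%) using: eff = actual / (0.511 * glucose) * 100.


Fermentation efficiency = (actual / (0.511 * glucose)) * 100
= (81.38 / (0.511 * 213.97)) * 100
= 74.4293%

74.4293%


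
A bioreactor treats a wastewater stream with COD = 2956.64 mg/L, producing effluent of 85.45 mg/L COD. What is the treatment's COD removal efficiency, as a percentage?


eta = (COD_in - COD_out) / COD_in * 100
= (2956.64 - 85.45) / 2956.64 * 100
= 97.1099%

97.1099%


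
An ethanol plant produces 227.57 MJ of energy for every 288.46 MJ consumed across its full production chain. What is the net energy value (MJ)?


NEV = E_out - E_in
= 227.57 - 288.46
= -60.8900 MJ

-60.8900 MJ


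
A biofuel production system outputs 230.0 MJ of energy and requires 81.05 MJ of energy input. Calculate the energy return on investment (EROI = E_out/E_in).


EROI = E_out / E_in
= 230.0 / 81.05
= 2.8378

2.8378


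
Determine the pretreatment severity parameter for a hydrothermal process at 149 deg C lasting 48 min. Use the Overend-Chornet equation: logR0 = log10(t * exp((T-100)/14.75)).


logR0 = log10(t * exp((T - 100) / 14.75))
= log10(48 * exp((149 - 100) / 14.75))
= 3.1240

3.1240


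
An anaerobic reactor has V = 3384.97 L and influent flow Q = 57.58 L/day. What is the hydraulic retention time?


HRT = V / Q
= 3384.97 / 57.58
= 58.7873 days

58.7873 days


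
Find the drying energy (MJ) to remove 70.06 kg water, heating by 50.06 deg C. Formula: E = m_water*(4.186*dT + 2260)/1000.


E = m_water * (4.186 * dT + 2260) / 1000
= 70.06 * (4.186 * 50.06 + 2260) / 1000
= 173.0168 MJ

173.0168 MJ


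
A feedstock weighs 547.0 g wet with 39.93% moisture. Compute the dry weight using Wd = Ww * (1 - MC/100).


Wd = Ww * (1 - MC/100)
= 547.0 * (1 - 39.93/100)
= 328.5829 g

328.5829 g


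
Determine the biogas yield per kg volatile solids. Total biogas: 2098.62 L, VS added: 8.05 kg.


Y = V / VS
= 2098.62 / 8.05
= 260.6981 L/kg VS

260.6981 L/kg VS


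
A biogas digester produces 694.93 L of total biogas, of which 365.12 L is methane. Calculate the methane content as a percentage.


CH4% = V_CH4 / V_total * 100
= 365.12 / 694.93 * 100
= 52.5405%

52.5405%


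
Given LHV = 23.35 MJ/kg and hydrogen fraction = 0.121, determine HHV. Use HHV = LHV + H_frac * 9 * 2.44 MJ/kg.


HHV = LHV + H_frac * 9 * 2.44
= 23.35 + 0.121 * 9 * 2.44
= 26.0072 MJ/kg

26.0072 MJ/kg


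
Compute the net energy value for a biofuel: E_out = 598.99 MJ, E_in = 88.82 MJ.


NEV = E_out - E_in
= 598.99 - 88.82
= 510.1700 MJ

510.1700 MJ


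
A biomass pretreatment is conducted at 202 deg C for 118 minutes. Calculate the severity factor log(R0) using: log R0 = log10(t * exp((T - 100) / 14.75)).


logR0 = log10(t * exp((T - 100) / 14.75))
= log10(118 * exp((202 - 100) / 14.75))
= 5.0751

5.0751


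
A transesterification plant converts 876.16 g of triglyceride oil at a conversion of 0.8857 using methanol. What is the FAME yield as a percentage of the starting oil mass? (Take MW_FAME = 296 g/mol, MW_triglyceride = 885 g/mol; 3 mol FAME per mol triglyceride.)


m_FAME = oil * conv * (3 * 296 / 885) = oil * conv * (888/885)
= 876.16 * 0.8857 * 888 / 885
= 778.6455 g
Y = m_FAME / oil * 100 = conv * (888/885) * 100
= 0.8857 * 888 / 885 * 100
= 88.87%

88.87%


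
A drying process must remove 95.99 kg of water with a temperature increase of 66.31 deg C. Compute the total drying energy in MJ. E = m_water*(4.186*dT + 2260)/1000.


E = m_water * (4.186 * dT + 2260) / 1000
= 95.99 * (4.186 * 66.31 + 2260) / 1000
= 243.5817 MJ

243.5817 MJ


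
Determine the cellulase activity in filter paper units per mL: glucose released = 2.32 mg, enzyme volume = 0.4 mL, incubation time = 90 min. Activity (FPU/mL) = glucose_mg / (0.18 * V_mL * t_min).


Activity = glucose_mg / (0.18 mg/umol * V_mL * t_min)
= 2.32 / (0.18 * 0.4 * 90)
= 0.3580 FPU/mL

0.3580 FPU/mL


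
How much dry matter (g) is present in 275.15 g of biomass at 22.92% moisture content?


Wd = Ww * (1 - MC/100)
= 275.15 * (1 - 22.92/100)
= 212.0856 g

212.0856 g


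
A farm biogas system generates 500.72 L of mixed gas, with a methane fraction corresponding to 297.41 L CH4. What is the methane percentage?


CH4% = V_CH4 / V_total * 100
= 297.41 / 500.72 * 100
= 59.3965%

59.3965%


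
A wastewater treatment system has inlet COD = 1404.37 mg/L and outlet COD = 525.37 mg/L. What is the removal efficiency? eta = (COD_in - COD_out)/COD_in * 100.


eta = (COD_in - COD_out) / COD_in * 100
= (1404.37 - 525.37) / 1404.37 * 100
= 62.5903%

62.5903%


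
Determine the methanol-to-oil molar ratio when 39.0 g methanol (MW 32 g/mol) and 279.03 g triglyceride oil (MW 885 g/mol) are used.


Molar ratio = n_MeOH / n_oil = (MeOH/32) / (oil/885) = (MeOH * 885) / (32 * oil)
= (39.0 * 885) / (32 * 279.03)
= 3.8655

3.8655


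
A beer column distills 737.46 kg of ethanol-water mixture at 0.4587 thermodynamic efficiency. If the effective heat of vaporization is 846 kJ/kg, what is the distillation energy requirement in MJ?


E = m * 846 / (eta * 1000)
= 737.46 * 846 / (0.4587 * 1000)
= 1360.1290 MJ

1360.1290 MJ


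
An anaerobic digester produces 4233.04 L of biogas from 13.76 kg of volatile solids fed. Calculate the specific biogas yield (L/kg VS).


Y = V / VS
= 4233.04 / 13.76
= 307.6337 L/kg VS

307.6337 L/kg VS


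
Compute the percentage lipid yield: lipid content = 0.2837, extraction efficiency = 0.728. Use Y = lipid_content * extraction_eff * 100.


Y = lipid_content * extraction_eff * 100
= 0.2837 * 0.728 * 100
= 20.6534%

20.6534%


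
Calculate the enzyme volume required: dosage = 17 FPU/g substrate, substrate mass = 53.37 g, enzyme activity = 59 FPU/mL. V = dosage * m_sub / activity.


V = dosage * m_sub / activity
V = 17 * 53.37 / 59
V = 15.3778 mL

15.3778 mL


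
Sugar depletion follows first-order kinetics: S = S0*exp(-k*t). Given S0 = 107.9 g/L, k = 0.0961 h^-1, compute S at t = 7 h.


S = S0 * exp(-k * t)
S = 107.9 * exp(-0.0961 * 7)
S = 55.0645 g/L

55.0645 g/L


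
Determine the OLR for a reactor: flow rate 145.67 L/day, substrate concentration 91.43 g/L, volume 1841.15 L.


OLR = Q * S / V
= 145.67 * 91.43 / 1841.15
= 7.2339 g/L/day

7.2339 g/L/day


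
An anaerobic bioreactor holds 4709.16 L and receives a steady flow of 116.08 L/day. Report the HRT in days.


HRT = V / Q
= 4709.16 / 116.08
= 40.5682 days

40.5682 days


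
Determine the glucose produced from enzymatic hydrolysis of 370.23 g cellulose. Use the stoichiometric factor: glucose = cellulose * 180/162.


glucose = cellulose * 180/162
= 370.23 * 180/162
= 411.3667 g

411.3667 g


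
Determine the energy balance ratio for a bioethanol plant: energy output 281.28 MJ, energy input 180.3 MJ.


EROI = E_out / E_in
= 281.28 / 180.3
= 1.5601

1.5601


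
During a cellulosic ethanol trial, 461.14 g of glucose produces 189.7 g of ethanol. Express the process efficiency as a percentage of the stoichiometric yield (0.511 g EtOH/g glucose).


Fermentation efficiency = (actual / (0.511 * glucose)) * 100
= (189.7 / (0.511 * 461.14)) * 100
= 80.5033%

80.5033%


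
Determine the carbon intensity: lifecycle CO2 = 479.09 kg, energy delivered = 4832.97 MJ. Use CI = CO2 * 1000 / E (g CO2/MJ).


CI = CO2 * 1000 / E
= 479.09 * 1000 / 4832.97
= 99.1295 g CO2/MJ

99.1295 g CO2/MJ


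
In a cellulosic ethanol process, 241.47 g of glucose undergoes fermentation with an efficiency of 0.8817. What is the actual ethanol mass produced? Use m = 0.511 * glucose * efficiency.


Actual ethanol: m = 0.511 * 241.47 * 0.8817
m = 108.7940 g

108.7940 g


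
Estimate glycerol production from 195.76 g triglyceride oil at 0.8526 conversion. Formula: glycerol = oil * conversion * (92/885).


glycerol = oil * conv * (92/885)
= 195.76 * 0.8526 * 92 / 885
= 17.3506 g

17.3506 g


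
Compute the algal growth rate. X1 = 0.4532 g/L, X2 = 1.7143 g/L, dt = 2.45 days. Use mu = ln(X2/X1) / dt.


mu = ln(X2/X1) / dt
= ln(1.7143/0.4532) / 2.45
= 0.5430 per day

0.5430 per day


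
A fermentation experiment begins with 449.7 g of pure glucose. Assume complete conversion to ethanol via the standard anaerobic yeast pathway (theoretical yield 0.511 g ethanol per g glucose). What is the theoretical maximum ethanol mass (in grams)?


Theoretical ethanol yield: m_EtOH = 0.511 * m_glucose
m_EtOH = 0.511 * 449.7 = 229.7967 g

229.7967 g


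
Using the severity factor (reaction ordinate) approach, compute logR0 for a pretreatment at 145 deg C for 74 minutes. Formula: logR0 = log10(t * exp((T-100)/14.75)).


logR0 = log10(t * exp((T - 100) / 14.75))
= log10(74 * exp((145 - 100) / 14.75))
= 3.1942

3.1942


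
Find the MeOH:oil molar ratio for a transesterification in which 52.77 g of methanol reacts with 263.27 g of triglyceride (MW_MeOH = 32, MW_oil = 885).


Molar ratio = n_MeOH / n_oil = (MeOH/32) / (oil/885) = (MeOH * 885) / (32 * oil)
= (52.77 * 885) / (32 * 263.27)
= 5.5434

5.5434


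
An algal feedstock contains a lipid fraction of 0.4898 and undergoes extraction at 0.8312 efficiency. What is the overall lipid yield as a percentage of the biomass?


Y = lipid_content * extraction_eff * 100
= 0.4898 * 0.8312 * 100
= 40.7122%

40.7122%


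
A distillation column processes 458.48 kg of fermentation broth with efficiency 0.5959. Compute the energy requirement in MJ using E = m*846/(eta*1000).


E = m * 846 / (eta * 1000)
= 458.48 * 846 / (0.5959 * 1000)
= 650.9046 MJ

650.9046 MJ


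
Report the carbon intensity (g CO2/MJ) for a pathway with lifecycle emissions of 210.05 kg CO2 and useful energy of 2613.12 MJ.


CI = CO2 * 1000 / E
= 210.05 * 1000 / 2613.12
= 80.3828 g CO2/MJ

80.3828 g CO2/MJ


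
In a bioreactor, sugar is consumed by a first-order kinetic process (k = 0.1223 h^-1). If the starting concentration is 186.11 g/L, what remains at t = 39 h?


S = S0 * exp(-k * t)
S = 186.11 * exp(-0.1223 * 39)
S = 1.5788 g/L

1.5788 g/L


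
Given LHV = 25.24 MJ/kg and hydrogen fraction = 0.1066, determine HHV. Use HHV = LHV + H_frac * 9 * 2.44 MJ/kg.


HHV = LHV + H_frac * 9 * 2.44
= 25.24 + 0.1066 * 9 * 2.44
= 27.5809 MJ/kg

27.5809 MJ/kg


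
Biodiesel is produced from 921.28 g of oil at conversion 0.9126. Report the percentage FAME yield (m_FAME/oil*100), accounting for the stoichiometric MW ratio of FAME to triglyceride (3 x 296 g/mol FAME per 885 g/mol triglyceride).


m_FAME = oil * conv * (3 * 296 / 885) = oil * conv * (888/885)
= 921.28 * 0.9126 * 888 / 885
= 843.6102 g
Y = m_FAME / oil * 100 = conv * (888/885) * 100
= 0.9126 * 888 / 885 * 100
= 91.57%

91.57%


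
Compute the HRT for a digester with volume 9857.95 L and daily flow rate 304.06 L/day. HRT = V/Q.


HRT = V / Q
= 9857.95 / 304.06
= 32.4211 days

32.4211 days


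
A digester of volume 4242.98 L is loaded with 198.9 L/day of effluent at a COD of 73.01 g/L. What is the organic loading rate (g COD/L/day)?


OLR = Q * S / V
= 198.9 * 73.01 / 4242.98
= 3.4225 g/L/day

3.4225 g/L/day


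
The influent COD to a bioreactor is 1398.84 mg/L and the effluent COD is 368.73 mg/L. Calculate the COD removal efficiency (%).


eta = (COD_in - COD_out) / COD_in * 100
= (1398.84 - 368.73) / 1398.84 * 100
= 73.6403%

73.6403%


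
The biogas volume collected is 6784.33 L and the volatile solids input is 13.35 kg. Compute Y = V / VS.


Y = V / VS
= 6784.33 / 13.35
= 508.1895 L/kg VS

508.1895 L/kg VS


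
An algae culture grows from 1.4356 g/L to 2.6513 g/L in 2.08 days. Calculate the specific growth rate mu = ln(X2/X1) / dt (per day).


mu = ln(X2/X1) / dt
= ln(2.6513/1.4356) / 2.08
= 0.2949 per day

0.2949 per day


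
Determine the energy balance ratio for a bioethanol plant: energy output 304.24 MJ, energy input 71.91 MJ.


EROI = E_out / E_in
= 304.24 / 71.91
= 4.2308

4.2308


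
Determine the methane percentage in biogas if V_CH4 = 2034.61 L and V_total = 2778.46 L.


CH4% = V_CH4 / V_total * 100
= 2034.61 / 2778.46 * 100
= 73.2280%

73.2280%


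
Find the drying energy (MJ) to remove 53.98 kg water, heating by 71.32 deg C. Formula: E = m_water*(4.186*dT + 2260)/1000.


E = m_water * (4.186 * dT + 2260) / 1000
= 53.98 * (4.186 * 71.32 + 2260) / 1000
= 138.1103 MJ

138.1103 MJ


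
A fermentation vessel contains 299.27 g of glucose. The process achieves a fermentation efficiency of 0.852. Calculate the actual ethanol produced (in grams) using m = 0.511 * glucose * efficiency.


Actual ethanol: m = 0.511 * 299.27 * 0.852
m = 130.2938 g

130.2938 g


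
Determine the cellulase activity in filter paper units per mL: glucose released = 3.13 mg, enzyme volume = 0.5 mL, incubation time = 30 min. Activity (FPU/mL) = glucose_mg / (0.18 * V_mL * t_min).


Activity = glucose_mg / (0.18 mg/umol * V_mL * t_min)
= 3.13 / (0.18 * 0.5 * 30)
= 1.1593 FPU/mL

1.1593 FPU/mL


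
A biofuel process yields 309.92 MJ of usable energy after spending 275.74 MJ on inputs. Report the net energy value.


NEV = E_out - E_in
= 309.92 - 275.74
= 34.1800 MJ

34.1800 MJ


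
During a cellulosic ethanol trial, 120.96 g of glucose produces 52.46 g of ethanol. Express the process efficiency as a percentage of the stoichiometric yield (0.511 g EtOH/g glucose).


Fermentation efficiency = (actual / (0.511 * glucose)) * 100
= (52.46 / (0.511 * 120.96)) * 100
= 84.8722%

84.8722%


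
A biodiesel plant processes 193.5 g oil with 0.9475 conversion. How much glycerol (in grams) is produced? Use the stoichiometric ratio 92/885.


glycerol = oil * conv * (92/885)
= 193.5 * 0.9475 * 92 / 885
= 19.0592 g

19.0592 g


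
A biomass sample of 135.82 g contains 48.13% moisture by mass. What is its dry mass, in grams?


Wd = Ww * (1 - MC/100)
= 135.82 * (1 - 48.13/100)
= 70.4498 g

70.4498 g


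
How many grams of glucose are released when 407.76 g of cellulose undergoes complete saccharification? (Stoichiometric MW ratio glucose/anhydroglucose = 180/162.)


glucose = cellulose * 180/162
= 407.76 * 180/162
= 453.0667 g

453.0667 g


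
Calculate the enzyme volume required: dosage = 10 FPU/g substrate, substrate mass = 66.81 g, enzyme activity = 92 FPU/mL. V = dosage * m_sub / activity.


V = dosage * m_sub / activity
V = 10 * 66.81 / 92
V = 7.2620 mL

7.2620 mL


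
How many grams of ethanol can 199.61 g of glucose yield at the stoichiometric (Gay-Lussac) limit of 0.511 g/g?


Theoretical ethanol yield: m_EtOH = 0.511 * m_glucose
m_EtOH = 0.511 * 199.61 = 102.0007 g

102.0007 g


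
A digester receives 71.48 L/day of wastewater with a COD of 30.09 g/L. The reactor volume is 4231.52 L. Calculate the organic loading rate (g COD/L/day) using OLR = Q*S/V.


OLR = Q * S / V
= 71.48 * 30.09 / 4231.52
= 0.5083 g/L/day

0.5083 g/L/day


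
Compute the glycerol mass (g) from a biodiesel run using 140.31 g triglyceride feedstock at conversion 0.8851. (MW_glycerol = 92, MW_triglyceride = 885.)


glycerol = oil * conv * (92/885)
= 140.31 * 0.8851 * 92 / 885
= 12.9100 g

12.9100 g


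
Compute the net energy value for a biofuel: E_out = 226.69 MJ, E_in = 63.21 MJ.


NEV = E_out - E_in
= 226.69 - 63.21
= 163.4800 MJ

163.4800 MJ


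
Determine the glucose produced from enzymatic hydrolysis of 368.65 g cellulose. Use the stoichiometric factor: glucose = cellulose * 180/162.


glucose = cellulose * 180/162
= 368.65 * 180/162
= 409.6111 g

409.6111 g


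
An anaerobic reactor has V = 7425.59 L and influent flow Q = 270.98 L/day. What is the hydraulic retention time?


HRT = V / Q
= 7425.59 / 270.98
= 27.4027 days

27.4027 days


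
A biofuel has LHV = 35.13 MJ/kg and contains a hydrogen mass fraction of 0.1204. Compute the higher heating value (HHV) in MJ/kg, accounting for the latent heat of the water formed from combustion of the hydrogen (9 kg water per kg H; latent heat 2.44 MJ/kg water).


HHV = LHV + H_frac * 9 * 2.44
= 35.13 + 0.1204 * 9 * 2.44
= 37.7740 MJ/kg

37.7740 MJ/kg


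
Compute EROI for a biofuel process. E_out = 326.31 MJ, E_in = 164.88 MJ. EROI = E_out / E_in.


EROI = E_out / E_in
= 326.31 / 164.88
= 1.9791

1.9791


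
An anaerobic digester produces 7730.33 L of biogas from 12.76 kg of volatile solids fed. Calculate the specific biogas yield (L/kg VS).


Y = V / VS
= 7730.33 / 12.76
= 605.8252 L/kg VS

605.8252 L/kg VS


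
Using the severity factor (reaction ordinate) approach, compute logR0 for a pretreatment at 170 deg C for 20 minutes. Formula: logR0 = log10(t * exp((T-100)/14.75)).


logR0 = log10(t * exp((T - 100) / 14.75))
= log10(20 * exp((170 - 100) / 14.75))
= 3.3621

3.3621


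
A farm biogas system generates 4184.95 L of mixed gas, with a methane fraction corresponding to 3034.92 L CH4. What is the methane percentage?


CH4% = V_CH4 / V_total * 100
= 3034.92 / 4184.95 * 100
= 72.5199%

72.5199%


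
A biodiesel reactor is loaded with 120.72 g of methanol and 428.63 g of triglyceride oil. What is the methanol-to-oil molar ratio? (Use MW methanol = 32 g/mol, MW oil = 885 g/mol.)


Molar ratio = n_MeOH / n_oil = (MeOH/32) / (oil/885) = (MeOH * 885) / (32 * oil)
= (120.72 * 885) / (32 * 428.63)
= 7.7891

7.7891


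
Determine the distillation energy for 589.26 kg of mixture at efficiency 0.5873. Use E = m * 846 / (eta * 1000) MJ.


E = m * 846 / (eta * 1000)
= 589.26 * 846 / (0.5873 * 1000)
= 848.8234 MJ

848.8234 MJ


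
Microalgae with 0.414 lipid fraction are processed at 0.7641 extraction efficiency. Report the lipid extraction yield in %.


Y = lipid_content * extraction_eff * 100
= 0.414 * 0.7641 * 100
= 31.6337%

31.6337%


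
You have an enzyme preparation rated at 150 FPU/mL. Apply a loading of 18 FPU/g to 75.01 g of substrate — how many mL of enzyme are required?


V = dosage * m_sub / activity
V = 18 * 75.01 / 150
V = 9.0012 mL

9.0012 mL


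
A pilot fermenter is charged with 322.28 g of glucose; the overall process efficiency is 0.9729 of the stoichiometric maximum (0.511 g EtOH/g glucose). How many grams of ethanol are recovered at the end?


Actual ethanol: m = 0.511 * 322.28 * 0.9729
m = 160.2221 g

160.2221 g


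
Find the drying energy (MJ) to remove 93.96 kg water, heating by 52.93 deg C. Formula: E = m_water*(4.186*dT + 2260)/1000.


E = m_water * (4.186 * dT + 2260) / 1000
= 93.96 * (4.186 * 52.93 + 2260) / 1000
= 233.1678 MJ

233.1678 MJ


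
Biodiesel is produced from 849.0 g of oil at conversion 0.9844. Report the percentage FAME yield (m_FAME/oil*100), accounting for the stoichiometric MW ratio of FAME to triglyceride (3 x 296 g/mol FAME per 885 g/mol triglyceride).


m_FAME = oil * conv * (3 * 296 / 885) = oil * conv * (888/885)
= 849.0 * 0.9844 * 888 / 885
= 838.5887 g
Y = m_FAME / oil * 100 = conv * (888/885) * 100
= 0.9844 * 888 / 885 * 100
= 98.77%

98.77%


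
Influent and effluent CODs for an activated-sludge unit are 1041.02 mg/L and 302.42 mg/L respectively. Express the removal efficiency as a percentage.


eta = (COD_in - COD_out) / COD_in * 100
= (1041.02 - 302.42) / 1041.02 * 100
= 70.9496%

70.9496%


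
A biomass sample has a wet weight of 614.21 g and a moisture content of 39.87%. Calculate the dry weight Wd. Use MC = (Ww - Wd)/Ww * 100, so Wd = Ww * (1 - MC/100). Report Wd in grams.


Wd = Ww * (1 - MC/100)
= 614.21 * (1 - 39.87/100)
= 369.3245 g

369.3245 g


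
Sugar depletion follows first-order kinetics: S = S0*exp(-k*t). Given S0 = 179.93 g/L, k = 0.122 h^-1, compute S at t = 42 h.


S = S0 * exp(-k * t)
S = 179.93 * exp(-0.122 * 42)
S = 1.0710 g/L

1.0710 g/L


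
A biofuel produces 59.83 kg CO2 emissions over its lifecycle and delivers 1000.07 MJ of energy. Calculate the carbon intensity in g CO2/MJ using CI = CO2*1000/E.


CI = CO2 * 1000 / E
= 59.83 * 1000 / 1000.07
= 59.8258 g CO2/MJ

59.8258 g CO2/MJ


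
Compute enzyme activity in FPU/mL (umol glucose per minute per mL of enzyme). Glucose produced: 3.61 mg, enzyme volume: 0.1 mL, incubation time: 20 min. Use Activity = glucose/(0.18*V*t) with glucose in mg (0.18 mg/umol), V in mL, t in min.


Activity = glucose_mg / (0.18 mg/umol * V_mL * t_min)
= 3.61 / (0.18 * 0.1 * 20)
= 10.0278 FPU/mL

10.0278 FPU/mL


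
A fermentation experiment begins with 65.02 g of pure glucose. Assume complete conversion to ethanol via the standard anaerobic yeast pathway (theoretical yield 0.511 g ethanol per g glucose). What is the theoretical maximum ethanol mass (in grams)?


Theoretical ethanol yield: m_EtOH = 0.511 * m_glucose
m_EtOH = 0.511 * 65.02 = 33.2252 g

33.2252 g


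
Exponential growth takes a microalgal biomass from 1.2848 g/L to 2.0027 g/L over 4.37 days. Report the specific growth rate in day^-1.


mu = ln(X2/X1) / dt
= ln(2.0027/1.2848) / 4.37
= 0.1016 per day

0.1016 per day


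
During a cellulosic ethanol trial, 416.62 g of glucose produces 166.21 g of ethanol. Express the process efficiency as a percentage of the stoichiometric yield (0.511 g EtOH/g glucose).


Fermentation efficiency = (actual / (0.511 * glucose)) * 100
= (166.21 / (0.511 * 416.62)) * 100
= 78.0721%

78.0721%


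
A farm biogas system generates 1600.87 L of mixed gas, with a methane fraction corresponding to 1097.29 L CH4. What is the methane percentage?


CH4% = V_CH4 / V_total * 100
= 1097.29 / 1600.87 * 100
= 68.5434%

68.5434%


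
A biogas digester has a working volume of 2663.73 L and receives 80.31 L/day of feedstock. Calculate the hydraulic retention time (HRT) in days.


HRT = V / Q
= 2663.73 / 80.31
= 33.1681 days

33.1681 days


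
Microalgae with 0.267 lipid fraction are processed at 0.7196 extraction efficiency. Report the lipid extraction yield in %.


Y = lipid_content * extraction_eff * 100
= 0.267 * 0.7196 * 100
= 19.2133%

19.2133%


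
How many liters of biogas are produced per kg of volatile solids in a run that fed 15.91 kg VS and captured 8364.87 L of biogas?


Y = V / VS
= 8364.87 / 15.91
= 525.7618 L/kg VS

525.7618 L/kg VS


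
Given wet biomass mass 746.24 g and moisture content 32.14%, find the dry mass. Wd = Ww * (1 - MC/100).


Wd = Ww * (1 - MC/100)
= 746.24 * (1 - 32.14/100)
= 506.3985 g

506.3985 g


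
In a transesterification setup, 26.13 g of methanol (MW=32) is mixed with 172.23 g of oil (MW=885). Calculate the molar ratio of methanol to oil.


Molar ratio = n_MeOH / n_oil = (MeOH/32) / (oil/885) = (MeOH * 885) / (32 * oil)
= (26.13 * 885) / (32 * 172.23)
= 4.1959

4.1959


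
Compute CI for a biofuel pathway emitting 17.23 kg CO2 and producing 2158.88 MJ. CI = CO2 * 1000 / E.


CI = CO2 * 1000 / E
= 17.23 * 1000 / 2158.88
= 7.9810 g CO2/MJ

7.9810 g CO2/MJ


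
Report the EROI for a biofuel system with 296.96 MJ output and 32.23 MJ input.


EROI = E_out / E_in
= 296.96 / 32.23
= 9.2138

9.2138


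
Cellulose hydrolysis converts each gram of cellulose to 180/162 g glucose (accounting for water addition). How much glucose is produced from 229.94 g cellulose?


glucose = cellulose * 180/162
= 229.94 * 180/162
= 255.4889 g

255.4889 g


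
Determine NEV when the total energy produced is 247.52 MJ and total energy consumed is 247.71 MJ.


NEV = E_out - E_in
= 247.52 - 247.71
= -0.1900 MJ

-0.1900 MJ


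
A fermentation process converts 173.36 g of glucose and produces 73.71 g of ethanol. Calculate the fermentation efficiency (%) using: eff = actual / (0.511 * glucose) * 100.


Fermentation efficiency = (actual / (0.511 * glucose)) * 100
= (73.71 / (0.511 * 173.36)) * 100
= 83.2064%

83.2064%


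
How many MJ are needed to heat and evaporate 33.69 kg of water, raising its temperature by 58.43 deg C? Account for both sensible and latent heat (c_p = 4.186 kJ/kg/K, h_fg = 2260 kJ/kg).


E = m_water * (4.186 * dT + 2260) / 1000
= 33.69 * (4.186 * 58.43 + 2260) / 1000
= 84.3796 MJ

84.3796 MJ


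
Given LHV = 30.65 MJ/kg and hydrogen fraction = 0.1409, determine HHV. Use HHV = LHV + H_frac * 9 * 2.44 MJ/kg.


HHV = LHV + H_frac * 9 * 2.44
= 30.65 + 0.1409 * 9 * 2.44
= 33.7442 MJ/kg

33.7442 MJ/kg


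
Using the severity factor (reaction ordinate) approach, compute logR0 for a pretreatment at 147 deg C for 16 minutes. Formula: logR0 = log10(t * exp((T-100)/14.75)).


logR0 = log10(t * exp((T - 100) / 14.75))
= log10(16 * exp((147 - 100) / 14.75))
= 2.5880

2.5880


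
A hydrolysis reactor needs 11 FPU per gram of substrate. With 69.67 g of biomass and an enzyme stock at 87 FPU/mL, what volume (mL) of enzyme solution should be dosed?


V = dosage * m_sub / activity
V = 11 * 69.67 / 87
V = 8.8089 mL

8.8089 mL


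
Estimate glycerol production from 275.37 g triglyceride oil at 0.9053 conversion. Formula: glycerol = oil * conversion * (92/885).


glycerol = oil * conv * (92/885)
= 275.37 * 0.9053 * 92 / 885
= 25.9151 g

25.9151 g


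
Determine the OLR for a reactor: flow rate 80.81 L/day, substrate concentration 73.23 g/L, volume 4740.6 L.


OLR = Q * S / V
= 80.81 * 73.23 / 4740.6
= 1.2483 g/L/day

1.2483 g/L/day


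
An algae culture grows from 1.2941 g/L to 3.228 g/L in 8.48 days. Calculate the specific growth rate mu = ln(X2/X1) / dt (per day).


mu = ln(X2/X1) / dt
= ln(3.228/1.2941) / 8.48
= 0.1078 per day

0.1078 per day


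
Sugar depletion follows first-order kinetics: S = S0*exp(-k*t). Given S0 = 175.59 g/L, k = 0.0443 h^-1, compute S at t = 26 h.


S = S0 * exp(-k * t)
S = 175.59 * exp(-0.0443 * 26)
S = 55.4983 g/L

55.4983 g/L


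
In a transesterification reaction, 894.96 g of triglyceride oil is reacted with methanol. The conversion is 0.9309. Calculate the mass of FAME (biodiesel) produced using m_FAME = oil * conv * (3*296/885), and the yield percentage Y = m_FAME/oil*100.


m_FAME = oil * conv * (3 * 296 / 885) = oil * conv * (888/885)
= 894.96 * 0.9309 * 888 / 885
= 835.9424 g
Y = m_FAME / oil * 100 = conv * (888/885) * 100
= 0.9309 * 888 / 885 * 100
= 93.41%

835.9424 g FAME; Y = 93.41%


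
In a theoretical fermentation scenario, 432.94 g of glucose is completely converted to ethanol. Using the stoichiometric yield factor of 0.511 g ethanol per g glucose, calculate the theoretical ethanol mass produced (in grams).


Theoretical ethanol yield: m_EtOH = 0.511 * m_glucose
m_EtOH = 0.511 * 432.94 = 221.2323 g

221.2323 g


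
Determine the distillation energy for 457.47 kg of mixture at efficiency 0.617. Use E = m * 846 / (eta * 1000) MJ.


E = m * 846 / (eta * 1000)
= 457.47 * 846 / (0.617 * 1000)
= 627.2603 MJ

627.2603 MJ


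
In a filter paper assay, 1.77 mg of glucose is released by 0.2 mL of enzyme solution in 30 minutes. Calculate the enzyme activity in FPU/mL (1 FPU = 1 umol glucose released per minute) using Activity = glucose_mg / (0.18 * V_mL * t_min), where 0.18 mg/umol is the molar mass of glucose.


Activity = glucose_mg / (0.18 mg/umol * V_mL * t_min)
= 1.77 / (0.18 * 0.2 * 30)
= 1.6389 FPU/mL

1.6389 FPU/mL


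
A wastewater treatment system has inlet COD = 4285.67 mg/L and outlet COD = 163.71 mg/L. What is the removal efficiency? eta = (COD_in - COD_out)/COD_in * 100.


eta = (COD_in - COD_out) / COD_in * 100
= (4285.67 - 163.71) / 4285.67 * 100
= 96.1801%

96.1801%


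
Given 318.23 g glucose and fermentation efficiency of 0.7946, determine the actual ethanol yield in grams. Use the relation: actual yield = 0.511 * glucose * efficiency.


Actual ethanol: m = 0.511 * 318.23 * 0.7946
m = 129.2143 g

129.2143 g


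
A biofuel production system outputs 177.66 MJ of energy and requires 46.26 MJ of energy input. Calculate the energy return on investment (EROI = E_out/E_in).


EROI = E_out / E_in
= 177.66 / 46.26
= 3.8405

3.8405


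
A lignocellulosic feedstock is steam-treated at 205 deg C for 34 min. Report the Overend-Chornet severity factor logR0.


logR0 = log10(t * exp((T - 100) / 14.75))
= log10(34 * exp((205 - 100) / 14.75))
= 4.6231

4.6231


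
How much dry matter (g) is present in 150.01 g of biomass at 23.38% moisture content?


Wd = Ww * (1 - MC/100)
= 150.01 * (1 - 23.38/100)
= 114.9377 g

114.9377 g


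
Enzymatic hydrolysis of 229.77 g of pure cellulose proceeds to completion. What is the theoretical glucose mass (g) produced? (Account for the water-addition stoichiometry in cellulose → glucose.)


glucose = cellulose * 180/162
= 229.77 * 180/162
= 255.3000 g

255.3000 g


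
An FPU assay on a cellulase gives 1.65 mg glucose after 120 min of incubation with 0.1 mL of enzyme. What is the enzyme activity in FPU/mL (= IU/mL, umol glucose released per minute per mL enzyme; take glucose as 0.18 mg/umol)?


Activity = glucose_mg / (0.18 mg/umol * V_mL * t_min)
= 1.65 / (0.18 * 0.1 * 120)
= 0.7639 FPU/mL

0.7639 FPU/mL


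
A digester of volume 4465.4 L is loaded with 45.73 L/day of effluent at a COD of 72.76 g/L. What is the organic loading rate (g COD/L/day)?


OLR = Q * S / V
= 45.73 * 72.76 / 4465.4
= 0.7451 g/L/day

0.7451 g/L/day


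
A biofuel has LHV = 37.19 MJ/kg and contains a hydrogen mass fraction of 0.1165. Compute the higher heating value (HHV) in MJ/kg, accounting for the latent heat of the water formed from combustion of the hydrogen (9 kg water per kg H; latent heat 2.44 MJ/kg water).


HHV = LHV + H_frac * 9 * 2.44
= 37.19 + 0.1165 * 9 * 2.44
= 39.7483 MJ/kg

39.7483 MJ/kg


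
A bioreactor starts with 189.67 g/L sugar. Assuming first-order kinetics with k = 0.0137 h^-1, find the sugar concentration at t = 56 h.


S = S0 * exp(-k * t)
S = 189.67 * exp(-0.0137 * 56)
S = 88.0659 g/L

88.0659 g/L


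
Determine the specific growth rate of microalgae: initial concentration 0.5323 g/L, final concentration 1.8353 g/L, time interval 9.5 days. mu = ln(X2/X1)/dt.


mu = ln(X2/X1) / dt
= ln(1.8353/0.5323) / 9.5
= 0.1303 per day

0.1303 per day


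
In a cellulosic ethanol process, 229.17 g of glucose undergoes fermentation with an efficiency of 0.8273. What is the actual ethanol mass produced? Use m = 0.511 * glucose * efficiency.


Actual ethanol: m = 0.511 * 229.17 * 0.8273
m = 96.8817 g

96.8817 g


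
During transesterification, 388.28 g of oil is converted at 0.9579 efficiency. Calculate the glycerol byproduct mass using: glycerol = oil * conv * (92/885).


glycerol = oil * conv * (92/885)
= 388.28 * 0.9579 * 92 / 885
= 38.6643 g

38.6643 g


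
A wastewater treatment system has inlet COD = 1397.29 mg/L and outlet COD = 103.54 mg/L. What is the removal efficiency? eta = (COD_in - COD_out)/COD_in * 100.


eta = (COD_in - COD_out) / COD_in * 100
= (1397.29 - 103.54) / 1397.29 * 100
= 92.5899%

92.5899%


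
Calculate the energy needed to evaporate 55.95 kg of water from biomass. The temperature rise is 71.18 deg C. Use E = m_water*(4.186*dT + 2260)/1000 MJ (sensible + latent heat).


E = m_water * (4.186 * dT + 2260) / 1000
= 55.95 * (4.186 * 71.18 + 2260) / 1000
= 143.1178 MJ

143.1178 MJ


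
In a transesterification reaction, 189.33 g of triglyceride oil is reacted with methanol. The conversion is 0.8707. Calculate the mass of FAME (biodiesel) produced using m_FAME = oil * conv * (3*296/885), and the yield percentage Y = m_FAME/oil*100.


m_FAME = oil * conv * (3 * 296 / 885) = oil * conv * (888/885)
= 189.33 * 0.8707 * 888 / 885
= 165.4084 g
Y = m_FAME / oil * 100 = conv * (888/885) * 100
= 0.8707 * 888 / 885 * 100
= 87.37%

165.4084 g FAME; Y = 87.37%


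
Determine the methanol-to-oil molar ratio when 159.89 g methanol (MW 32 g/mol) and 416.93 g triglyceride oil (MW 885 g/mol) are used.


Molar ratio = n_MeOH / n_oil = (MeOH/32) / (oil/885) = (MeOH * 885) / (32 * oil)
= (159.89 * 885) / (32 * 416.93)
= 10.6060

10.6060


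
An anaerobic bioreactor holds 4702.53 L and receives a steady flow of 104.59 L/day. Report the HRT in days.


HRT = V / Q
= 4702.53 / 104.59
= 44.9616 days

44.9616 days


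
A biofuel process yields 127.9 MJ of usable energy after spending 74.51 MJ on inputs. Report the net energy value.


NEV = E_out - E_in
= 127.9 - 74.51
= 53.3900 MJ

53.3900 MJ


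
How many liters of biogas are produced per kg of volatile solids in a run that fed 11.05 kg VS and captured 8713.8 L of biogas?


Y = V / VS
= 8713.8 / 11.05
= 788.5792 L/kg VS

788.5792 L/kg VS


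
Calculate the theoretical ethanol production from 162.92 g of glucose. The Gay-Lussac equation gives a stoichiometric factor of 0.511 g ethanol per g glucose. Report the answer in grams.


Theoretical ethanol yield: m_EtOH = 0.511 * m_glucose
m_EtOH = 0.511 * 162.92 = 83.2521 g

83.2521 g


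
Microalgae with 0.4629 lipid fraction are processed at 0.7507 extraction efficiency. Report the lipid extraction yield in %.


Y = lipid_content * extraction_eff * 100
= 0.4629 * 0.7507 * 100
= 34.7499%

34.7499%


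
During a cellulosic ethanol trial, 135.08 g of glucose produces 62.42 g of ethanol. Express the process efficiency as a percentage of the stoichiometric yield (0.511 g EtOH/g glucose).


Fermentation efficiency = (actual / (0.511 * glucose)) * 100
= (62.42 / (0.511 * 135.08)) * 100
= 90.4299%

90.4299%


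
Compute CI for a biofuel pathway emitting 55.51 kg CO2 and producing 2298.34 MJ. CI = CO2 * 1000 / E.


CI = CO2 * 1000 / E
= 55.51 * 1000 / 2298.34
= 24.1522 g CO2/MJ

24.1522 g CO2/MJ


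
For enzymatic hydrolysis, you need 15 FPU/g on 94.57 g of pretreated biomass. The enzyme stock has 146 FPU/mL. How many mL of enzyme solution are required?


V = dosage * m_sub / activity
V = 15 * 94.57 / 146
V = 9.7161 mL

9.7161 mL


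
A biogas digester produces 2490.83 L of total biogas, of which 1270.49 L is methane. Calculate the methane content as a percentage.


CH4% = V_CH4 / V_total * 100
= 1270.49 / 2490.83 * 100
= 51.0067%

51.0067%


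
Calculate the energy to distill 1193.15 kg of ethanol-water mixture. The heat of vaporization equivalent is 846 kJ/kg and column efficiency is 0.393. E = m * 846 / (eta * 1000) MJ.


E = m * 846 / (eta * 1000)
= 1193.15 * 846 / (0.393 * 1000)
= 2568.4603 MJ

2568.4603 MJ


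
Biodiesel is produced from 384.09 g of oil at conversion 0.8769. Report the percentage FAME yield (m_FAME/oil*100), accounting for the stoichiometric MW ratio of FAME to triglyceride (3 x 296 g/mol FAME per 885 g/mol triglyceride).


m_FAME = oil * conv * (3 * 296 / 885) = oil * conv * (888/885)
= 384.09 * 0.8769 * 888 / 885
= 337.9502 g
Y = m_FAME / oil * 100 = conv * (888/885) * 100
= 0.8769 * 888 / 885 * 100
= 87.99%

87.99%


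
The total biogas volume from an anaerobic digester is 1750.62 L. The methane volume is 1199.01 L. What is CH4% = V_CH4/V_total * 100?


CH4% = V_CH4 / V_total * 100
= 1199.01 / 1750.62 * 100
= 68.4906%

68.4906%


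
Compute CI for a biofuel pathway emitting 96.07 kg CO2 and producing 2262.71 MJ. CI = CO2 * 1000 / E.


CI = CO2 * 1000 / E
= 96.07 * 1000 / 2262.71
= 42.4579 g CO2/MJ

42.4579 g CO2/MJ


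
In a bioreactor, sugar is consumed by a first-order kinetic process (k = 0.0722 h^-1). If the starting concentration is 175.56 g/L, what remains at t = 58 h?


S = S0 * exp(-k * t)
S = 175.56 * exp(-0.0722 * 58)
S = 2.6655 g/L

2.6655 g/L


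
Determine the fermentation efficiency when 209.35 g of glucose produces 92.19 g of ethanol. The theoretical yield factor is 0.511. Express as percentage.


Fermentation efficiency = (actual / (0.511 * glucose)) * 100
= (92.19 / (0.511 * 209.35)) * 100
= 86.1767%

86.1767%


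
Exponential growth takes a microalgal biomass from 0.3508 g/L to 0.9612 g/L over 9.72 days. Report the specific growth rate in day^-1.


mu = ln(X2/X1) / dt
= ln(0.9612/0.3508) / 9.72
= 0.1037 per day

0.1037 per day
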